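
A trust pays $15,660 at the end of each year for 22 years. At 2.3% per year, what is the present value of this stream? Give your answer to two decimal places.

Annuity factor a(22|0.023) = 17.114448; PV = 15660 × 17.114448 = 268,012.2538

$268,012.25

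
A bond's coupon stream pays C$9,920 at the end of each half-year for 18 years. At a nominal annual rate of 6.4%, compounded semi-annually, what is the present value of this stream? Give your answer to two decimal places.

i = 0.064/2 = 0.032 per half-year; n = 18·2 = 36.
PV = 9920 × [1 − (1+0.032)^(−36)] / 0.032 = 9920 × 21.195027 = 210,254.6654

C$210,254.67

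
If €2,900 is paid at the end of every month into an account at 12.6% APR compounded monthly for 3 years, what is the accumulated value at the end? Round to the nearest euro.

i = 0.126/12 = 0.0105 per month; n = 3·12 = 36.
FV = PMT · [(1+i)^n − 1] / i = 2900 · 43.475217 = 126,078.1307

€126,078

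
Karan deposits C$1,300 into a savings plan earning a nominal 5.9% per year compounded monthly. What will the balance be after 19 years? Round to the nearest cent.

C$3,977.36

With 12 periods per year: i = 0.00491667, n = 228.
FV = 1,300 × (1 + 0.00491667)^228 = 3,977.3568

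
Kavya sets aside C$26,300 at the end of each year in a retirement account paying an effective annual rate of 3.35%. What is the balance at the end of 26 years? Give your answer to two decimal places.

FV = 26300 × [(1+0.0335)^26 − 1] / 0.0335 = 26300 × 40.460970 = 1,064,123.5070

C$1,064,123.51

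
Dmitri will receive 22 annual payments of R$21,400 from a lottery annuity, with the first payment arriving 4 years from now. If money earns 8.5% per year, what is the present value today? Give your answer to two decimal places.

Value one period before first payment (t=3): 21400 × [1 − (1+0.085)^(−22)] / 0.085 = 21400 × 9.809796 = 209,929.6255
PV₀ = 209,929.6255 / (1+0.085)^3 = 209,929.6255 / 1.277289 = 164,355.6039

R$164,355.60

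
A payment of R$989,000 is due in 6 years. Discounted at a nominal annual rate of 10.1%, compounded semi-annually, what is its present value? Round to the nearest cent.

i = 0.101/2 = 0.0505 per half-year; n = 6·2 = 12.
PV = FV·(1+i)^(−n) = 989,000 × 0.553665 = 547,574.9986

R$547,575.00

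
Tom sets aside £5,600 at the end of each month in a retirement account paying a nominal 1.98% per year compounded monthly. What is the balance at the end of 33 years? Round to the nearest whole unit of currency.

i = 0.0198/12 = 0.00165 per month; n = 33·12 = 396.
Accumulation factor s(396|0.00165) = 558.200043; FV = 5600 × 558.200043 = 3,125,920.2393

£3,125,920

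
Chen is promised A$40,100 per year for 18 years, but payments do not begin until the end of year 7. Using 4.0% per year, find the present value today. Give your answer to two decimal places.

A$401,193.53

PV at t=6 (ordinary 18-year annuity): 40100 × a(18|0.04) = 40100 × 12.659297 = 507,637.8087
Discount back 6 years: 507,637.8087 × (1+0.04)^(−6) = 507,637.8087 × 0.790315 = 401,193.5340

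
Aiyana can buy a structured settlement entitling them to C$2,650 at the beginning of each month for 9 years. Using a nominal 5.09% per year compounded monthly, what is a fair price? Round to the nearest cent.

C$230,196.39

With 12 periods per year: i = 0.00424167, n = 108.
Annuity factor a(108|0.00424167) × (1+i) = 86.866561; PV = 2650 × 86.866561 = 230,196.3873
Payments are at the start of each period, so multiply by (1+i).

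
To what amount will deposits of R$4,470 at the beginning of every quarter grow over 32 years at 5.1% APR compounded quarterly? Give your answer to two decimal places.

R$1,442,106.25

Periodic rate i = 0.051/4 = 0.01275; n = 32 × 4 = 128 periods.
FV = PMT · [(1+i)^n − 1] / i × (1+i) = 4470 · 322.618848 = 1,442,106.2502
(annuity-due: payments at period start, so ×(1+i).)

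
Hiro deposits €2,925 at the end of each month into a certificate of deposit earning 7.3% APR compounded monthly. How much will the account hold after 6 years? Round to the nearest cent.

Periodic rate i = 0.073/12 = 0.00608333; n = 6 × 12 = 72 periods.
Accumulation factor s(72|0.00608333) = 90.008243; FV = 2925 × 90.008243 = 263,274.1105

€263,274.11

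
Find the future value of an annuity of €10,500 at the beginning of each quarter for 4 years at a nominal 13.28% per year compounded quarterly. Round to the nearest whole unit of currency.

€224,279

i = 0.1328/4 = 0.0332 per quarter; n = 4·4 = 16.
Accumulation factor s(16|0.0332) × (1+i) = 21.359862; FV = 10500 × 21.359862 = 224,278.5527
(Beginning-of-period payments → annuity-due factor ×(1+i).)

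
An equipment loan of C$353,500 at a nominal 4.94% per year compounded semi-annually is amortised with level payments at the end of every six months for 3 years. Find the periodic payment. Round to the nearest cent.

i = 0.0494/2 = 0.0247 per half-year; n = 3·2 = 6.
PMT = 353500 / ( [1 − (1+0.0247)^(−6)] / 0.0247 ) = 353500 / 5.513656 = 64,113.5387

C$64,113.54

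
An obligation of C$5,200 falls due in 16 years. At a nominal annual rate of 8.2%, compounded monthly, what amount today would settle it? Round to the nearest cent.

i = 0.082/12 = 0.00683333 per month; n = 16·12 = 192.
Discount factor = (1+0.00683333)^(−192) = 0.270485; PV = 5,200 × 0.270485 = 1,406.5234

C$1,406.52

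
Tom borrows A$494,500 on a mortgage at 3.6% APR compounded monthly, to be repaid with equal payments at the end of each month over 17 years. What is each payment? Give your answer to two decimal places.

Periodic rate i = 0.036/12 = 0.003; n = 17 × 12 = 204 periods.
PMT = 494500 / ( [1 − (1+0.003)^(−204)] / 0.003 ) = 494500 / 152.412571 = 3,244.4830

A$3,244.48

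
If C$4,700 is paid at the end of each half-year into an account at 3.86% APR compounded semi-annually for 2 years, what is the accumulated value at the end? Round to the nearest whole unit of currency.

C$19,351

i = 0.0386/2 = 0.0193 per half-year; n = 2·2 = 4.
FV = 4700 × [(1+0.0193)^4 − 1] / 0.0193 = 4700 × 4.117297 = 19,351.2966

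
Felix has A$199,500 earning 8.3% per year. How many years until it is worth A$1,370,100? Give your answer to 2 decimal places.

(1+i)^n = 1.3701e+06/199500 = 6.86767, so n = ln 6.86767 / ln 1.083 = 24.1654 years

24.17 years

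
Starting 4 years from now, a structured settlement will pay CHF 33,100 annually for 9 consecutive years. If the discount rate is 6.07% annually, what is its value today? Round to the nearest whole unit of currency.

CHF 188,081

Value one period before first payment (t=3): 33100 × [1 − (1+0.0607)^(−9)] / 0.0607 = 33100 × 6.781019 = 224,451.7194
Discount back 3 years: 224,451.7194 × (1+0.0607)^(−3) = 224,451.7194 × 0.837958 = 188,081.1321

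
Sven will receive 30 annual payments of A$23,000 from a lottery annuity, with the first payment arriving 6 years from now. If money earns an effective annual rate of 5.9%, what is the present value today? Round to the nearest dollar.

PV at t=5 (ordinary 30-year annuity): 23000 × a(30|0.059) = 23000 × 13.913380 = 320,007.7470
PV₀ = 320,007.7470 / (1+0.059)^5 = 320,007.7470 / 1.331925 = 240,259.5679

A$240,260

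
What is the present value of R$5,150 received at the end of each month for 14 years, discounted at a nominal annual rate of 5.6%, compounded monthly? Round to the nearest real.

With 12 periods per year: i = 0.00466667, n = 168.
PV = 5150 × [1 − (1+0.00466667)^(−168)] / 0.00466667 = 5150 × 116.269404 = 598,787.4288

R$598,787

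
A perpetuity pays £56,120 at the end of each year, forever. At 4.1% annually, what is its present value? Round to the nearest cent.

£1,368,780.49

PV = C/r = 56120/0.041 = 1,368,780.4878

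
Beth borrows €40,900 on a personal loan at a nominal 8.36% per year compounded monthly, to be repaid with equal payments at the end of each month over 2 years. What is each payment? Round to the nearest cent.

With 12 periods per year: i = 0.00696667, n = 24.
PMT = 40900 / ( [1 − (1+0.00696667)^(−24)] / 0.00696667 ) = 40900 / 22.030479 = 1,856.5188

€1,856.52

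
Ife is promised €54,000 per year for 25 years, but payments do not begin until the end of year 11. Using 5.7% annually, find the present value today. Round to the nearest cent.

€408,101.80

PV at t=10 (ordinary 25-year annuity): 54000 × a(25|0.057) = 54000 × 13.156023 = 710,425.2363
PV₀ = 710,425.2363 / (1+0.057)^10 = 710,425.2363 / 1.740804 = 408,101.7972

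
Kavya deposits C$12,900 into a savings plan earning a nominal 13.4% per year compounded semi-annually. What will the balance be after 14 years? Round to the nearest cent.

Periodic rate i = 0.134/2 = 0.067; n = 14 × 2 = 28 periods.
FV = 12,900 × (1 + 0.067)^28 = 79,285.4425

C$79,285.44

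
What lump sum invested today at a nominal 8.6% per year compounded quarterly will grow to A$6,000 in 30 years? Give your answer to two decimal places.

A$467.25

i = 0.086/4 = 0.0215 per quarter; n = 30·4 = 120.
PV = FV·(1+i)^(−n) = 6,000 × 0.077875 = 467.2472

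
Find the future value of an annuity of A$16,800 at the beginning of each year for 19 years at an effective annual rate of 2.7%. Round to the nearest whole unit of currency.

FV = PMT · [(1+i)^n − 1] / i × (1+i) = 16800 · 25.065251 = 421,096.2195
Payments are at the start of each period, so multiply by (1+i).

A$421,096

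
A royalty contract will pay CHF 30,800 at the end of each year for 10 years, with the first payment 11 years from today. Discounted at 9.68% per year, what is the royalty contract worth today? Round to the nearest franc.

CHF 76,166

PV at t=10 (ordinary 10-year annuity): 30800 × a(10|0.0968) = 30800 × 6.229952 = 191,882.5188
Discount back 10 years: 191,882.5188 × (1+0.0968)^(−10) = 191,882.5188 × 0.396941 = 76,165.9727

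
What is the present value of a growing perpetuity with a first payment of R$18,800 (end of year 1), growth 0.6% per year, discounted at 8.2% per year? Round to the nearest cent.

PV = PMT / (i − g) = 18800 / (0.082 − 0.006) = 18800 / 0.076000 = 247,368.4211

R$247,368.42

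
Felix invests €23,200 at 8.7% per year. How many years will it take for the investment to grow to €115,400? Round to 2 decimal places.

19.23 years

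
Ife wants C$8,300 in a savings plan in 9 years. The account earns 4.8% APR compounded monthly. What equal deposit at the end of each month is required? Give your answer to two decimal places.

C$61.59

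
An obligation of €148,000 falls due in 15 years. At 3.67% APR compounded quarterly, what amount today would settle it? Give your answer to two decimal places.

With 4 periods per year: i = 0.009175, n = 60.
PV = FV·(1+i)^(−n) = 148,000 × 0.578111 = 85,560.3822

€85,560.38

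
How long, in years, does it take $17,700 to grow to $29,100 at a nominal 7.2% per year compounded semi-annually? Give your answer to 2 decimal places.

7.03 years

Periodic rate i = 0.072/2 = 0.036.
(1+i)^n = 29100/17700 = 1.64407, so n = ln 1.64407 / ln 1.036 = 14.0575 half-years
= 14.0575/2 years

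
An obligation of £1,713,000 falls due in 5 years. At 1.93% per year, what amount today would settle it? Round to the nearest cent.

£1,556,851.69

Discount factor = (1+0.0193)^(−5) = 0.908845; PV = 1,713,000 × 0.908845 = 1,556,851.6881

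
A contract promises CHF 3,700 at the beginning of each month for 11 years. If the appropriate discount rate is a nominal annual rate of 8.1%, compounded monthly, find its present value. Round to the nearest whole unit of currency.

CHF 324,776

Periodic rate i = 0.081/12 = 0.00675; n = 11 × 12 = 132 periods.
PV = 3700 × [1 − (1+0.00675)^(−132)] / 0.00675 × (1+i) = 3700 × 87.777372 = 324,776.2781
(Beginning-of-period payments → annuity-due factor ×(1+i).)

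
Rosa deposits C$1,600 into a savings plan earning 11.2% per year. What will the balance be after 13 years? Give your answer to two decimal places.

1,600 × (1+0.112)^13 = 1,600 × 3.975230 = 6,360.3676

C$6,360.37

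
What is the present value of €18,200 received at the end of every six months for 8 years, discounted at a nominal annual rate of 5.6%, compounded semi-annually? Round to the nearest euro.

€232,147

i = 0.056/2 = 0.028 per half-year; n = 8·2 = 16.
PV = 18200 × [1 − (1+0.028)^(−16)] / 0.028 = 18200 × 12.755330 = 232,147.0024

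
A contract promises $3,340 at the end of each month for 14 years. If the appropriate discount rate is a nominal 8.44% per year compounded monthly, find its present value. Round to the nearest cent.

$328,590.01

With 12 periods per year: i = 0.00703333, n = 168.
PV = 3340 × [1 − (1+0.00703333)^(−168)] / 0.00703333 = 3340 × 98.380243 = 328,590.0108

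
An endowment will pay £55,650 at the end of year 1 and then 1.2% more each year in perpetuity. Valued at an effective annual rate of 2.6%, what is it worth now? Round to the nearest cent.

£3,975,000.00

PV = D₁/(r − g) = 55650/(0.026 − 0.012) = 3,975,000.0000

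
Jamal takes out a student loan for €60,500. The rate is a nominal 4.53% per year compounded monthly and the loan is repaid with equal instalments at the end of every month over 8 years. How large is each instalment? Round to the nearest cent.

€752.46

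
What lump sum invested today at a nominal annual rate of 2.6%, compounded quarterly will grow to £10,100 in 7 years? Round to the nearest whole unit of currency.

i = 0.026/4 = 0.0065 per quarter; n = 7·4 = 28.
PV = FV·(1+i)^(−n) = 10,100 × 0.834092 = 8,424.3336

£8,424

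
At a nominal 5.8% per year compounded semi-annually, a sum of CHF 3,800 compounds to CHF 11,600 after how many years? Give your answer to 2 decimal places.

19.52 years

Periodic rate i = 0.058/2 = 0.029.
n = ln(11600/3800) / ln(1+0.029) = ln(3.05263) / 0.028587 = 39.0382 half-years
= 39.0382/2 years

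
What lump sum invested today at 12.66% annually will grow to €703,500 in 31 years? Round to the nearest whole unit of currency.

€17,474

Discount factor = (1+0.1266)^(−31) = 0.024839; PV = 703,500 × 0.024839 = 17,474.3869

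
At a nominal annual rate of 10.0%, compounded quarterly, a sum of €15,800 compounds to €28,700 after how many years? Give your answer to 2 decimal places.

6.04 years

Periodic rate i = 0.1/4 = 0.025.
(1+i)^n = 28700/15800 = 1.81646, so n = ln 1.81646 / ln 1.025 = 24.1727 quarters
= 24.1727/4 years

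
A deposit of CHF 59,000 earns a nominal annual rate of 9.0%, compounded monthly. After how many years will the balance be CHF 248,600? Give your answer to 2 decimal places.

Periodic rate i = 0.09/12 = 0.0075.
(1+i)^n = 248600/59000 = 4.21356, so n = ln 4.21356 / ln 1.0075 = 192.4926 months
= 192.4926/12 years

16.04 years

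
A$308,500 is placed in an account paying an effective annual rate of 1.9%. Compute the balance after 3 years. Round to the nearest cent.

A$326,420.72

FV = PV·(1+i)^n = 308,500 × 1.058090 = 326,420.7215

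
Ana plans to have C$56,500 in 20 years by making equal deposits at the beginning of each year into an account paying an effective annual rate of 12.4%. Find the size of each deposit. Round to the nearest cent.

C$665.99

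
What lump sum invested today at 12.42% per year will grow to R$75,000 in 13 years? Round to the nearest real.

PV = FV·(1+i)^(−n) = 75,000 × 0.218290 = 16,371.7352

R$16,372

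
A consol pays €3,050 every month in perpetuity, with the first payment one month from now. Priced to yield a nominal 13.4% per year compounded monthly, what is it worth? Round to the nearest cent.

€273,134.33

Periodic rate i = 0.134/12 = 0.0111667.
PV = PMT / i = 3050 / 0.0111667 = 273,134.3284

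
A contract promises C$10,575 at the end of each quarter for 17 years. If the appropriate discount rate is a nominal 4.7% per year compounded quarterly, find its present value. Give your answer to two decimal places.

C$493,309.51

i = 0.047/4 = 0.01175 per quarter; n = 17·4 = 68.
PV = PMT · [1 − (1+i)^(−n)] / i = 10575 · 46.648653 = 493,309.5062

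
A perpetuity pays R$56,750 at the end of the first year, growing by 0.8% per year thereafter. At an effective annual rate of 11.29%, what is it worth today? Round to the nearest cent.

PV = D₁/(r − g) = 56750/(0.1129 − 0.008) = 540,991.4204

R$540,991.42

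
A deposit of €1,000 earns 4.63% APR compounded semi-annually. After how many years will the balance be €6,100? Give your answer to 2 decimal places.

Periodic rate i = 0.0463/2 = 0.02315.
(1+i)^n = 6100/1000 = 6.10000, so n = ln 6.10000 / ln 1.02315 = 79.0125 half-years
= 79.0125/2 years

39.51 years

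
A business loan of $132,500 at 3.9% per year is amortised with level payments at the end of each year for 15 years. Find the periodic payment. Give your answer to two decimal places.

Annuity-PV factor = 11.196537; PMT = 132500 / 11.196537 = 11,834.0165

$11,834.02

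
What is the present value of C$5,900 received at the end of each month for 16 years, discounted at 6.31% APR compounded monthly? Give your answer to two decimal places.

With 12 periods per year: i = 0.00525833, n = 192.
PV = PMT · [1 − (1+i)^(−n)] / i = 5900 · 120.697984 = 712,118.1061

C$712,118.11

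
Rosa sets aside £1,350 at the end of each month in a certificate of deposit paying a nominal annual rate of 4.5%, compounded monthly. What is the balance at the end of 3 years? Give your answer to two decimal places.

£51,929.22

i = 0.045/12 = 0.00375 per month; n = 3·12 = 36.
FV = PMT · [(1+i)^n − 1] / i = 1350 · 38.466089 = 51,929.2196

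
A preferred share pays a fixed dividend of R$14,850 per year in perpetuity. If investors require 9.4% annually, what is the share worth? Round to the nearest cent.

R$157,978.72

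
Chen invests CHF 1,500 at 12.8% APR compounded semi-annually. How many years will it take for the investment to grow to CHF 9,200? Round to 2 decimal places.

14.62 years

Periodic rate i = 0.128/2 = 0.064.
(1+i)^n = 9200/1500 = 6.13333, so n = ln 6.13333 / ln 1.064 = 29.2372 half-years
= 29.2372/2 years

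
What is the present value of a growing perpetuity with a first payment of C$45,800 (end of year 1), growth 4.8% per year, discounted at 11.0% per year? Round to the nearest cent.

C$738,709.68

PV = D₁/(r − g) = 45800/(0.11 − 0.048) = 738,709.6774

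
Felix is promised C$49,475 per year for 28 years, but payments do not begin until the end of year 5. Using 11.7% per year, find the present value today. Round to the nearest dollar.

Value one period before first payment (t=4): 49475 × [1 − (1+0.117)^(−28)] / 0.117 = 49475 × 8.161241 = 403,777.4160
Discount back 4 years: 403,777.4160 × (1+0.117)^(−4) = 403,777.4160 × 0.642373 = 259,375.7274

C$259,376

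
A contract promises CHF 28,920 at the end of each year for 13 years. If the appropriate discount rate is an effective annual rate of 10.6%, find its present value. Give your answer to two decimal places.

CHF 199,196.63

Annuity factor a(13|0.106) = 6.887850; PV = 28920 × 6.887850 = 199,196.6330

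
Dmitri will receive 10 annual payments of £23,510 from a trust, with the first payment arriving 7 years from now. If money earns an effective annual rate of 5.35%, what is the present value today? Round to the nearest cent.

Value one period before first payment (t=6): 23510 × [1 − (1+0.0535)^(−10)] / 0.0535 = 23510 × 7.592155 = 178,491.5678
PV₀ = 178,491.5678 / (1+0.0535)^6 = 178,491.5678 / 1.367122 = 130,560.0971

£130,560.10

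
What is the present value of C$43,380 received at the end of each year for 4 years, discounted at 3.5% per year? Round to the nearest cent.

PV = 43380 × [1 − (1+0.035)^(−4)] / 0.035 = 43380 × 3.673079 = 159,338.1761

C$159,338.18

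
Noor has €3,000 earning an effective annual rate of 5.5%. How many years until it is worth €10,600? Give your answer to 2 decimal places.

23.58 years

(1+i)^n = 10600/3000 = 3.53333, so n = ln 3.53333 / ln 1.055 = 23.5753 years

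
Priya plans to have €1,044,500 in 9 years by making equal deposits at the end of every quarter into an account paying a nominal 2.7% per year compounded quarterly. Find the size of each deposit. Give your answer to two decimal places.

With 4 periods per year: i = 0.00675, n = 36.
FV-annuity factor = 40.596743; PMT = 1.0445e+06 / 40.596743 = 25,728.6650

€25,728.66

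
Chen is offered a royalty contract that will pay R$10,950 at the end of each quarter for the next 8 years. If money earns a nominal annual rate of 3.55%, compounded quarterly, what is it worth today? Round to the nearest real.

i = 0.0355/4 = 0.008875 per quarter; n = 8·4 = 32.
PV = 10950 × [1 − (1+0.008875)^(−32)] / 0.008875 = 10950 × 27.750948 = 303,872.8837

R$303,873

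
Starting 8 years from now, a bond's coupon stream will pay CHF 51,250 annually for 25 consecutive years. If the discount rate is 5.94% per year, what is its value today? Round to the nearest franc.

CHF 439,946

Value one period before first payment (t=7): 51250 × [1 − (1+0.0594)^(−25)] / 0.0594 = 51250 × 12.856563 = 658,898.8457
Discount back 7 years: 658,898.8457 × (1+0.0594)^(−7) = 658,898.8457 × 0.667698 = 439,945.5878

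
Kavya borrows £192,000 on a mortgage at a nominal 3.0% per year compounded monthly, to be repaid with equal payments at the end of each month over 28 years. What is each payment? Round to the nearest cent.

£845.31

Periodic rate i = 0.03/12 = 0.0025; n = 28 × 12 = 336 periods.
PMT = 192000 / ( [1 − (1+0.0025)^(−336)] / 0.0025 ) = 192000 / 227.134679 = 845.3135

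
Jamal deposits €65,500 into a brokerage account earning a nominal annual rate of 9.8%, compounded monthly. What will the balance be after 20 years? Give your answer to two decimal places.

i = 0.098/12 = 0.00816667 per month; n = 20·12 = 240.
FV = 65,500 × (1 + 0.00816667)^240 = 461,319.1569

€461,319.16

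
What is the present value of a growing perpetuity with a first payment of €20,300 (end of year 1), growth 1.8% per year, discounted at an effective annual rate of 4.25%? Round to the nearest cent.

PV = D₁/(r − g) = 20300/(0.0425 − 0.018) = 828,571.4286

€828,571.43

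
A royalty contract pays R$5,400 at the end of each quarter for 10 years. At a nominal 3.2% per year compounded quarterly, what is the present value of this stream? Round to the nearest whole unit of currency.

R$184,225

With 4 periods per year: i = 0.008, n = 40.
Annuity factor a(40|0.008) = 34.115729; PV = 5400 × 34.115729 = 184,224.9359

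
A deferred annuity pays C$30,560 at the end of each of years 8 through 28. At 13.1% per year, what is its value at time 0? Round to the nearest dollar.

Value one period before first payment (t=7): 30560 × [1 − (1+0.131)^(−21)] / 0.131 = 30560 × 7.058129 = 215,696.4313
Discount back 7 years: 215,696.4313 × (1+0.131)^(−7) = 215,696.4313 × 0.422437 = 91,118.1147

C$91,118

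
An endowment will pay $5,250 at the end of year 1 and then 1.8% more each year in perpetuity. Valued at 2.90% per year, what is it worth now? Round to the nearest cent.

$477,272.73

PV = PMT / (i − g) = 5250 / (0.029 − 0.018) = 5250 / 0.011000 = 477,272.7273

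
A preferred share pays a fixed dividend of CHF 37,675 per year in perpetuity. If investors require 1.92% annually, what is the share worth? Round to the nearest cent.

PV = C/r = 37675/0.0192 = 1,962,239.5833

CHF 1,962,239.58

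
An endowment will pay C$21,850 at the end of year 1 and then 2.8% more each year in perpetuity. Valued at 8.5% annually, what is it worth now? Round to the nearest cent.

C$383,333.33

PV = D₁/(r − g) = 21850/(0.085 − 0.028) = 383,333.3333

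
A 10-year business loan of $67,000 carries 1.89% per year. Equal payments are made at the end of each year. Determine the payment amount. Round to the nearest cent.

$7,416.01

Annuity-PV factor = 9.034503; PMT = 67000 / 9.034503 = 7,416.0140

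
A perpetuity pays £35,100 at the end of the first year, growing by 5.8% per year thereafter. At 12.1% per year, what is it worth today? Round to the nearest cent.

£557,142.86

PV = D₁/(r − g) = 35100/(0.121 − 0.058) = 557,142.8571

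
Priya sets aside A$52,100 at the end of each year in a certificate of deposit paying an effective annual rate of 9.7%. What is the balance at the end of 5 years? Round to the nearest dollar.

A$316,181

FV = PMT · [(1+i)^n − 1] / i = 52100 · 6.068742 = 316,181.4527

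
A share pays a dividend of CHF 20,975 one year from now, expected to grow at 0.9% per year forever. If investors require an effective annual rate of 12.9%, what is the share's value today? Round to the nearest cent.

CHF 174,791.67

PV = D₁/(r − g) = 20975/(0.129 − 0.009) = 174,791.6667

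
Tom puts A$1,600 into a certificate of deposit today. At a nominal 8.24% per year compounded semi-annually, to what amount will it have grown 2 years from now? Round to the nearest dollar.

Periodic rate i = 0.0824/2 = 0.0412; n = 2 × 2 = 4 periods.
1,600 × (1+0.0412)^4 = 1,600 × 1.175267 = 1,880.4276

A$1,880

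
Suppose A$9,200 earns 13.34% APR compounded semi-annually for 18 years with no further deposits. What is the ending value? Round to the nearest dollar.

Periodic rate i = 0.1334/2 = 0.0667; n = 18 × 2 = 36 periods.
9,200 × (1+0.0667)^36 = 9,200 × 10.221688 = 94,039.5302

A$94,040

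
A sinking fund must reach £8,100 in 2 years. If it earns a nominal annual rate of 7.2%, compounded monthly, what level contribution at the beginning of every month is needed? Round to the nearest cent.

With 12 periods per year: i = 0.006, n = 24.
FV-annuity factor × (1+i) = 25.885603; PMT = 8100 / 25.885603 = 312.9153

£312.92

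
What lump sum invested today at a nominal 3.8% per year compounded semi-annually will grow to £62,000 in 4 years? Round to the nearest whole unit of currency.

Periodic rate i = 0.038/2 = 0.019; n = 4 × 2 = 8 periods.
PV = 62,000 / (1 + 0.019)^8 = 62,000 / 1.162501 = 53,333.2706

£53,333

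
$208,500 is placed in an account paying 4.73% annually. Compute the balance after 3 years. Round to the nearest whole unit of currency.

$239,508

208,500 × (1+0.0473)^3 = 208,500 × 1.148718 = 239,507.6392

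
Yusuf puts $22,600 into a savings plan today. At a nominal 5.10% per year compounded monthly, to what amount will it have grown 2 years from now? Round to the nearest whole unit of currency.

Periodic rate i = 0.051/12 = 0.00425; n = 2 × 12 = 24 periods.
FV = 22,600 × (1 + 0.00425)^24 = 25,021.4578

$25,021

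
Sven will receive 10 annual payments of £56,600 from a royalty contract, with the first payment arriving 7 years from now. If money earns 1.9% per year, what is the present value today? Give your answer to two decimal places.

£456,507.34

Value one period before first payment (t=6): 56600 × [1 − (1+0.019)^(−10)] / 0.019 = 56600 × 9.029765 = 511,084.6901
Discount back 6 years: 511,084.6901 × (1+0.019)^(−6) = 511,084.6901 × 0.893213 = 456,507.3428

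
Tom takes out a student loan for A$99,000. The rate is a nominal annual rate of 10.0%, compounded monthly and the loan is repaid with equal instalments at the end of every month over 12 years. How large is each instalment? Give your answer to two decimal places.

i = 0.1/12 = 0.00833333 per month; n = 12·12 = 144.
PMT = 99000 / ( [1 − (1+0.00833333)^(−144)] / 0.00833333 ) = 99000 / 83.676528 = 1,183.1275

A$1,183.13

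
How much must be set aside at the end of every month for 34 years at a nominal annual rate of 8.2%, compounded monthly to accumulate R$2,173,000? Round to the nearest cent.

R$983.68

i = 0.082/12 = 0.00683333 per month; n = 34·12 = 408.
PMT = 2.173e+06 / ( [(1+0.00683333)^408 − 1] / 0.00683333 ) = 2.173e+06 / 2209.045217 = 983.6829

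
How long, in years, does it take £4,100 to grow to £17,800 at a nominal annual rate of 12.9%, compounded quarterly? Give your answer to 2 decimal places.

Periodic rate i = 0.129/4 = 0.03225.
n = ln(17800/4100) / ln(1+0.03225) = ln(4.34146) / 0.031741 = 46.2562 quarters
= 46.2562/4 years

11.56 years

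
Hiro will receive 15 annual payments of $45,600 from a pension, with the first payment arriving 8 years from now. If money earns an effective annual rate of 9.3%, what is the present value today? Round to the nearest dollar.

$193,795

PV at t=7 (ordinary 15-year annuity): 45600 × a(15|0.093) = 45600 × 7.919897 = 361,147.2848
PV₀ = 361,147.2848 / (1+0.093)^7 = 361,147.2848 / 1.863550 = 193,795.2912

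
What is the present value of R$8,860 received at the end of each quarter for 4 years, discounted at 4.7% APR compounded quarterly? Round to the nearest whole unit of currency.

With 4 periods per year: i = 0.01175, n = 16.
PV = 8860 × [1 − (1+0.01175)^(−16)] / 0.01175 = 8860 × 14.508655 = 128,546.6835

R$128,547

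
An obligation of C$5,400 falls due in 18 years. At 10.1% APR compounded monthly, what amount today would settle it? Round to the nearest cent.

C$883.39

With 12 periods per year: i = 0.00841667, n = 216.
Discount factor = (1+0.00841667)^(−216) = 0.163590; PV = 5,400 × 0.163590 = 883.3861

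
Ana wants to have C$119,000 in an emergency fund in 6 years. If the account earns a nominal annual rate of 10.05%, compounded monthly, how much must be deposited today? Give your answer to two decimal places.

C$65,276.66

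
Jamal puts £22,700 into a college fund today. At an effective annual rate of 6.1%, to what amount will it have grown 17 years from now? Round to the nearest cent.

£62,113.70

FV = PV·(1+i)^n = 22,700 × 2.736286 = 62,113.6976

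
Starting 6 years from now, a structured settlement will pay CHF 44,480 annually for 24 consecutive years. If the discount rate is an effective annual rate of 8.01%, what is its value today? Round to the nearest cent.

PV at t=5 (ordinary 24-year annuity): 44480 × a(24|0.0801) = 44480 × 10.519984 = 467,928.8783
PV₀ = 467,928.8783 / (1+0.0801)^5 = 467,928.8783 / 1.470008 = 318,317.1357

CHF 318,317.14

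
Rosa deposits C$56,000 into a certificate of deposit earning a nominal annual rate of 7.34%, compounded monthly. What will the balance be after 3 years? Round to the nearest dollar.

Periodic rate i = 0.0734/12 = 0.00611667; n = 3 × 12 = 36 periods.
FV = 56,000 × (1 + 0.00611667)^36 = 69,747.4583

C$69,747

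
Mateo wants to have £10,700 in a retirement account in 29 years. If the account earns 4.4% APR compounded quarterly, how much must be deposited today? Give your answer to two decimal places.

With 4 periods per year: i = 0.011, n = 116.
Discount factor = (1+0.011)^(−116) = 0.281103; PV = 10,700 × 0.281103 = 3,007.8054

£3,007.81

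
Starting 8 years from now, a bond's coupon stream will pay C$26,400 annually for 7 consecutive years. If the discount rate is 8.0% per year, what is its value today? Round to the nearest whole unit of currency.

Value one period before first payment (t=7): 26400 × [1 − (1+0.08)^(−7)] / 0.08 = 26400 × 5.206370 = 137,448.1696
Discount back 7 years: 137,448.1696 × (1+0.08)^(−7) = 137,448.1696 × 0.583490 = 80,199.6868

C$80,200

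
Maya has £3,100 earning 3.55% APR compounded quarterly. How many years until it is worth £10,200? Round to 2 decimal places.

33.70 years

Periodic rate i = 0.0355/4 = 0.008875.
n = ln(10200/3100) / ln(1+0.008875) = ln(3.29032) / 0.008836 = 134.7902 quarters
= 134.7902/4 years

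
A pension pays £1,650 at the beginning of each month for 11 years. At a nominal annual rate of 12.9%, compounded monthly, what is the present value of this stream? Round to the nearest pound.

£117,316

With 12 periods per year: i = 0.01075, n = 132.
PV = PMT · [1 − (1+i)^(−n)] / i × (1+i) = 1650 · 71.100845 = 117,316.3948
(annuity-due: payments at period start, so ×(1+i).)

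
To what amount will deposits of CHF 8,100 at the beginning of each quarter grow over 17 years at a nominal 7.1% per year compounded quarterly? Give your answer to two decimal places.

Periodic rate i = 0.071/4 = 0.01775; n = 17 × 4 = 68 periods.
FV = 8100 × [(1+0.01775)^68 − 1] / 0.01775 × (1+i) = 8100 × 132.349294 = 1,072,029.2798
(annuity-due: payments at period start, so ×(1+i).)

CHF 1,072,029.28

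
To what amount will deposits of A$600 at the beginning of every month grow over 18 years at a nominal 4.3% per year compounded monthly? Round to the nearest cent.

A$195,840.15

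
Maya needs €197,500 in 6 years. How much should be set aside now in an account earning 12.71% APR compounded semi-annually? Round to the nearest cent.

With 2 periods per year: i = 0.06355, n = 12.
PV = FV·(1+i)^(−n) = 197,500 × 0.477425 = 94,291.4158

€94,291.42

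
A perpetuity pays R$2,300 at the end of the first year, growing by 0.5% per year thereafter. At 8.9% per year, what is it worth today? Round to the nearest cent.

R$27,380.95

PV = D₁/(r − g) = 2300/(0.089 − 0.005) = 27,380.9524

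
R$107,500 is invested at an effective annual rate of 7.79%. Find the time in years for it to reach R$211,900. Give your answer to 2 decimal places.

9.05 years

n = ln(211900/107500) / ln(1+0.0779) = ln(1.97116) / 0.075015 = 9.0465 years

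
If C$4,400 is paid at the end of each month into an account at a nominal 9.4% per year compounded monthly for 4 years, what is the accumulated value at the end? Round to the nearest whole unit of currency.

With 12 periods per year: i = 0.00783333, n = 48.
FV = 4400 × [(1+0.00783333)^48 − 1] / 0.00783333 = 4400 × 57.997656 = 255,189.6855

C$255,190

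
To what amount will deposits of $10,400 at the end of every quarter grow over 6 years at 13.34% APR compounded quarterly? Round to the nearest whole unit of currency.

i = 0.1334/4 = 0.03335 per quarter; n = 6·4 = 24.
FV = PMT · [(1+i)^n − 1] / i = 10400 · 35.908528 = 373,448.6960

$373,449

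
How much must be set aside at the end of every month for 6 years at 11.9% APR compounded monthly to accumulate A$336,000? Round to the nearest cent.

With 12 periods per year: i = 0.00991667, n = 72.
PMT = 336000 / ( [(1+0.00991667)^72 − 1] / 0.00991667 ) = 336000 / 104.367114 = 3,219.4049

A$3,219.40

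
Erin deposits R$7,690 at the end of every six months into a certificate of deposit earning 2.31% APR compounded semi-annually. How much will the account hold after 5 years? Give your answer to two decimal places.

R$81,022.50

With 2 periods per year: i = 0.01155, n = 10.
Accumulation factor s(10|0.01155) = 10.536086; FV = 7690 × 10.536086 = 81,022.5044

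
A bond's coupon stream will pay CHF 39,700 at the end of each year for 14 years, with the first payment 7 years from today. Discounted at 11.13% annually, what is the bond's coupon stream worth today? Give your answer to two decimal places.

CHF 146,149.94

PV at t=6 (ordinary 14-year annuity): 39700 × a(14|0.1113) = 39700 × 6.934195 = 275,287.5223
PV₀ = 275,287.5223 / (1+0.1113)^6 = 275,287.5223 / 1.883597 = 146,149.9398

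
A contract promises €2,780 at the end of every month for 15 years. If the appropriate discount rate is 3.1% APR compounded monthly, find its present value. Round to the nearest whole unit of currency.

€399,769

i = 0.031/12 = 0.00258333 per month; n = 15·12 = 180.
PV = PMT · [1 − (1+i)^(−n)] / i = 2780 · 143.801867 = 399,769.1906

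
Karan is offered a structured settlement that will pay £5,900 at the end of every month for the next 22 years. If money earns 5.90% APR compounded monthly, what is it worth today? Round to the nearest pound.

i = 0.059/12 = 0.00491667 per month; n = 22·12 = 264.
PV = 5900 × [1 − (1+0.00491667)^(−264)] / 0.00491667 = 5900 × 147.671734 = 871,263.2325

£871,263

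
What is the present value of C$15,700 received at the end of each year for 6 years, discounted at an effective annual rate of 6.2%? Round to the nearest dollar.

Annuity factor a(6|0.062) = 4.886576; PV = 15700 × 4.886576 = 76,719.2418

C$76,719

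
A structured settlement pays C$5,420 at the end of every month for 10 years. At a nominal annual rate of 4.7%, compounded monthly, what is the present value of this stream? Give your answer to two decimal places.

C$518,138.67

With 12 periods per year: i = 0.00391667, n = 120.
Annuity factor a(120|0.00391667) = 95.597541; PV = 5420 × 95.597541 = 518,138.6739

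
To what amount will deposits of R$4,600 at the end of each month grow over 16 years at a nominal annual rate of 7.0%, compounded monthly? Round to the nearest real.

R$1,620,433

i = 0.07/12 = 0.00583333 per month; n = 16·12 = 192.
FV = PMT · [(1+i)^n − 1] / i = 4600 · 352.268112 = 1,620,433.3155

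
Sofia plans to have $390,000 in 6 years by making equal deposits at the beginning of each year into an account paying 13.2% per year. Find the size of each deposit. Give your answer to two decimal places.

$41,187.03

PMT = 390000 / ( [(1+0.132)^6 − 1] / 0.132 × (1+i) ) = 390000 / 9.469000 = 41,187.0305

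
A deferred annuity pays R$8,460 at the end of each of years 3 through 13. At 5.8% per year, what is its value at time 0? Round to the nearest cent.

Value one period before first payment (t=2): 8460 × [1 − (1+0.058)^(−11)] / 0.058 = 8460 × 7.968179 = 67,410.7906
PV₀ = 67,410.7906 / (1+0.058)^2 = 67,410.7906 / 1.119364 = 60,222.4036

R$60,222.40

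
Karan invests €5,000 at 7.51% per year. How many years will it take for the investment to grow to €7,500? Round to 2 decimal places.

5.60 years

(1+i)^n = 7500/5000 = 1.50000, so n = ln 1.50000 / ln 1.0751 = 5.5993 years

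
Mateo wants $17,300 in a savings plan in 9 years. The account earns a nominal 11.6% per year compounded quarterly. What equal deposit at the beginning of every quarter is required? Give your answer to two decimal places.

$271.07

With 4 periods per year: i = 0.029, n = 36.
FV-annuity factor × (1+i) = 63.822185; PMT = 17300 / 63.822185 = 271.0656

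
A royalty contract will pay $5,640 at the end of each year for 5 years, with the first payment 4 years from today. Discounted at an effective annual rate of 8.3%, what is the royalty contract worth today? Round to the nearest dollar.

$17,589

Value one period before first payment (t=3): 5640 × [1 − (1+0.083)^(−5)] / 0.083 = 5640 × 3.961338 = 22,341.9484
Discount back 3 years: 22,341.9484 × (1+0.083)^(−3) = 22,341.9484 × 0.787254 = 17,588.7783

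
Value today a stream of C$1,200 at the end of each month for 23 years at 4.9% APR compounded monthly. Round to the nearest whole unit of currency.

C$198,441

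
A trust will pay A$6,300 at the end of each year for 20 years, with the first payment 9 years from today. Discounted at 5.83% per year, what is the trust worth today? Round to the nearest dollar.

Value one period before first payment (t=8): 6300 × [1 − (1+0.0583)^(−20)] / 0.0583 = 6300 × 11.629907 = 73,268.4135
PV₀ = 73,268.4135 / (1+0.0583)^8 = 73,268.4135 / 1.573513 = 46,563.5859

A$46,564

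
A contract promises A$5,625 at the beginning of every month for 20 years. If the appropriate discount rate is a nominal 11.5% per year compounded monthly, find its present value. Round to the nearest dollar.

i = 0.115/12 = 0.00958333 per month; n = 20·12 = 240.
PV = PMT · [1 − (1+i)^(−n)] / i × (1+i) = 5625 · 94.669475 = 532,515.7968
Payments are at the start of each period, so multiply by (1+i).

A$532,516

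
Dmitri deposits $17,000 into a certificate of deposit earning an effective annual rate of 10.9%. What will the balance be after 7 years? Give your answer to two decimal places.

17,000 × (1+0.109)^7 = 17,000 × 2.063103 = 35,072.7439

$35,072.74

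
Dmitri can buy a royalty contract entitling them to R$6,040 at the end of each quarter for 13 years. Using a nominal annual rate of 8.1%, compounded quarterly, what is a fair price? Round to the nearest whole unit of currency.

R$193,107

With 4 periods per year: i = 0.02025, n = 52.
PV = PMT · [1 − (1+i)^(−n)] / i = 6040 · 31.971400 = 193,107.2574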